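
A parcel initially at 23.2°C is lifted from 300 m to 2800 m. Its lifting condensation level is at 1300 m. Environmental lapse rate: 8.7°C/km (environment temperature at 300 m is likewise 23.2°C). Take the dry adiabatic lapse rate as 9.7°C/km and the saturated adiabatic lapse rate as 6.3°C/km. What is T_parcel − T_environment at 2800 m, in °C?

Parcel:
  From 300 m to 1300 m (dry): cools by 9.7 × 1 = 9.7°C, giving 13.5°C.
  From 1300 m to 2800 m (saturated): cools by 6.3 × 1.5 = 9.45°C, giving 4.05°C.
Environment:
  From 300 m to 2800 m (environment): cools by 8.7 × 2.5 = 21.75°C, giving 1.45°C.
T_parcel − T_env = 4.05 − 1.45 = +2.6°C

+2.6°C (parcel warmer than environment)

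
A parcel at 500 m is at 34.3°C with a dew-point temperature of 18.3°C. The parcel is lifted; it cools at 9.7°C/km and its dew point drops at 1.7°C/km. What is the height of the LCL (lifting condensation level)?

2500 m

T and T_d converge at 9.7 − 1.7 = 8°C per km
Height above start = (34.3 − 18.3) / 8 = 2 km
LCL altitude = 500 m + 2000 m = 2500 m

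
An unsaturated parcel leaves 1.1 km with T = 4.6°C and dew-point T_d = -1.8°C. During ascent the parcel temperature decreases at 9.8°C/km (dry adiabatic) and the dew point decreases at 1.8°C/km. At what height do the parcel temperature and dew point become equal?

T and T_d converge at 9.8 − 1.8 = 8°C per km
Height above start = (4.6 − (-1.8)) / 8 = 0.8 km
LCL altitude = 1100 m + 800 m = 1900 m

1.9 km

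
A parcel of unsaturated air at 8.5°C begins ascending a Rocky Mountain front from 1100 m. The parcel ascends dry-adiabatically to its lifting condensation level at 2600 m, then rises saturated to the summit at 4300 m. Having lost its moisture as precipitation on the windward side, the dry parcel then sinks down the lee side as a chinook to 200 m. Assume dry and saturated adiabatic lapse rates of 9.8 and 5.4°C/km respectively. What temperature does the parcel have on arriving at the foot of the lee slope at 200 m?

1100–2600 m, dry: Δz = 1.5 km ⇒ ΔT = -14.7°C; T = -6.2°C
2600–4300 m, saturated: Δz = 1.7 km ⇒ ΔT = -9.18°C; T = -15.38°C
4300–200 m, dry descent: Δz = 4.1 km ⇒ ΔT = +40.18°C; T = 24.8°C

24.8°C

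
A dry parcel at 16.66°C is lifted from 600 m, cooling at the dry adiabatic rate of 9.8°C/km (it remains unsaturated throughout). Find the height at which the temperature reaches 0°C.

Height above start = (16.66 − 0) / 9.8 = 1.7 km
Altitude = 600 m + 1700 m = 2300 m

2300 m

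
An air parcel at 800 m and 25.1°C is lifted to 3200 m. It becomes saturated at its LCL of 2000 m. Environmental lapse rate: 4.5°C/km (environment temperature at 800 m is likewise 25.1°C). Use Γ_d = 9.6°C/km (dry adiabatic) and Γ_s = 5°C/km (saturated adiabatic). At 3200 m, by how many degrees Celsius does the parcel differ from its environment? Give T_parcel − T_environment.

Parcel:
  Dry to 2000 m: -9.6 × 1.2 km = -11.52°C, so T = 13.58°C.
  Saturated to 3200 m: -5 × 1.2 km = -6°C, so T = 7.58°C.
Environment:
  Environment to 3200 m: -4.5 × 2.4 km = -10.8°C, so T = 14.3°C.
T_parcel − T_env = 7.58 − 14.3 = -6.72°C

-6.72°C (parcel cooler than environment)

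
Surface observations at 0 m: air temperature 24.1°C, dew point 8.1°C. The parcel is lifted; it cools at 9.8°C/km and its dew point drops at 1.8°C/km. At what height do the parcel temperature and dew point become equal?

2000 m

T and T_d converge at 9.8 − 1.8 = 8°C per km
Height above start = (24.1 − 8.1) / 8 = 2 km
LCL altitude = 0 m + 2000 m = 2000 m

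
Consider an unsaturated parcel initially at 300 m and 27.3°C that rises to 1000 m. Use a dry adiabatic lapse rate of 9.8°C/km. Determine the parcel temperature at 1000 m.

Dry adiabatic to 1000 m: -9.8 × 0.7 km = -6.86°C, so T = 20.44°C.

20.44°C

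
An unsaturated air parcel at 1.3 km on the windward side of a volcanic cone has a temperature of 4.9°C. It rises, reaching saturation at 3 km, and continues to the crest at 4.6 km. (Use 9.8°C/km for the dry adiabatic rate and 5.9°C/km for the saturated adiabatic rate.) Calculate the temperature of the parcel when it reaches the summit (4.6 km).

1300 → 3000 m (dry, 9.8°C/km): ΔT = -9.8 × 1.7 = -16.66°C → T = -11.76°C
3000 → 4600 m (saturated, 5.9°C/km): ΔT = -5.9 × 1.6 = -9.44°C → T = -21.2°C

-21.2°C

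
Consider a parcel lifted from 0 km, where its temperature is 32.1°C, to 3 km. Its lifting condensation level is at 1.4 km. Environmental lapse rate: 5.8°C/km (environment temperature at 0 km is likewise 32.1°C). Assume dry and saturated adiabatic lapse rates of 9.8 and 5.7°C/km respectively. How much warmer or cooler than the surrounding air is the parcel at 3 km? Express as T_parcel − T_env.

-5.44°C (parcel cooler than environment)

Parcel:
  0 → 1400 m (dry, 9.8°C/km): ΔT = -9.8 × 1.4 = -13.72°C → T = 18.38°C
  1400 → 3000 m (saturated, 5.7°C/km): ΔT = -5.7 × 1.6 = -9.12°C → T = 9.26°C
Environment:
  0 → 3000 m (environment, 5.8°C/km): ΔT = -5.8 × 3 = -17.4°C → T = 14.7°C
T_parcel − T_env = 9.26 − 14.7 = -5.44°C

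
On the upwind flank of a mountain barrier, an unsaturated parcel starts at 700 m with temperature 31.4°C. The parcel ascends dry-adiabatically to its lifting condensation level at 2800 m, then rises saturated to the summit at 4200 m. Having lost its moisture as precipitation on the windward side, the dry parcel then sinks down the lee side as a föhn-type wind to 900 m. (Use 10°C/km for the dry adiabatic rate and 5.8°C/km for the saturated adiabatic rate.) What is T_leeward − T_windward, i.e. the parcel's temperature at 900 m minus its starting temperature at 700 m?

+3.88°C

700–2800 m, dry: Δz = 2.1 km ⇒ ΔT = -21°C; T = 10.4°C
2800–4200 m, saturated: Δz = 1.4 km ⇒ ΔT = -8.12°C; T = 2.28°C
4200–900 m, dry descent: Δz = 3.3 km ⇒ ΔT = +33°C; T = 35.28°C
Net change vs windward start: 35.28 − 31.4 = +3.88°C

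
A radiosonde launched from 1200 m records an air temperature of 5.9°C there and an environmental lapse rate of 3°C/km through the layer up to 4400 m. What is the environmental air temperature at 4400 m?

-3.7°C

1200–4400 m, environmental: Δz = 3.2 km ⇒ ΔT = -9.6°C; T = -3.7°C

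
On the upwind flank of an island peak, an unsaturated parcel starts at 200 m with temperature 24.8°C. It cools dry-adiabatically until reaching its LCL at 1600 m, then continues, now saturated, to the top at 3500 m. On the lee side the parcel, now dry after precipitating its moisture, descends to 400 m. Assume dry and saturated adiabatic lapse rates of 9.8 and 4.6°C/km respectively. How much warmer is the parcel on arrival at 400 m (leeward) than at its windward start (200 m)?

+7.92°C

200–1600 m, dry: Δz = 1.4 km ⇒ ΔT = -13.72°C; T = 11.08°C
1600–3500 m, saturated: Δz = 1.9 km ⇒ ΔT = -8.74°C; T = 2.34°C
3500–400 m, dry descent: Δz = 3.1 km ⇒ ΔT = +30.38°C; T = 32.72°C
Net change vs windward start: 32.72 − 24.8 = +7.92°C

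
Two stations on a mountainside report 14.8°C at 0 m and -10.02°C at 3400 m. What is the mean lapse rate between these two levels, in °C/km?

7.3°C/km

Γ = −ΔT/Δz = (14.8 − (-10.02)) / (3400 − 0) m
  = 24.82°C / 3.4 km = 7.3°C/km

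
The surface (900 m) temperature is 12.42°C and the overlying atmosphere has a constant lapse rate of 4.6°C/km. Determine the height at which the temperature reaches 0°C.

Height above start = (12.42 − 0) / 4.6 = 2.7 km
Altitude = 900 m + 2700 m = 3600 m

3600 m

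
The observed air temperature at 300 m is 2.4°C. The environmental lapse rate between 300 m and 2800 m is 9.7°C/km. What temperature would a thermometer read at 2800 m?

-21.85°C

From 300 m to 2800 m (environmental): cools by 9.7 × 2.5 = 24.25°C, giving -21.85°C.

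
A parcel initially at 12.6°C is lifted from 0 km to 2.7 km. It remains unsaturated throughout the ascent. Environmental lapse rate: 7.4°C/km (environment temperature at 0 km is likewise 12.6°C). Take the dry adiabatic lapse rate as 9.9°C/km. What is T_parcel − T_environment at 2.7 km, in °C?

-6.75°C (parcel cooler than environment)

Parcel:
  From 0 m to 2700 m (dry): cools by 9.9 × 2.7 = 26.73°C, giving -14.13°C.
Environment:
  From 0 m to 2700 m (environment): cools by 7.4 × 2.7 = 19.98°C, giving -7.38°C.
T_parcel − T_env = -14.13 − (-7.38) = -6.75°C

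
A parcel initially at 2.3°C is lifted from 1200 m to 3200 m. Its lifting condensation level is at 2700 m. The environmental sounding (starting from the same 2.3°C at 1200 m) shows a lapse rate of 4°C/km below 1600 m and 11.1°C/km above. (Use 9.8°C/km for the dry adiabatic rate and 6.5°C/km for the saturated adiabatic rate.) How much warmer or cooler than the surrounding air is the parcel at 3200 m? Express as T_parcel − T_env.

Parcel:
  From 1200 m to 2700 m (dry): cools by 9.8 × 1.5 = 14.7°C, giving -12.4°C.
  From 2700 m to 3200 m (saturated): cools by 6.5 × 0.5 = 3.25°C, giving -15.65°C.
Environment:
  From 1200 m to 1600 m (environment, lower layer): cools by 4 × 0.4 = 1.6°C, giving 0.7°C.
  From 1600 m to 3200 m (environment, upper layer): cools by 11.1 × 1.6 = 17.76°C, giving -17.06°C.
T_parcel − T_env = -15.65 − (-17.06) = +1.41°C

+1.41°C (parcel warmer than environment)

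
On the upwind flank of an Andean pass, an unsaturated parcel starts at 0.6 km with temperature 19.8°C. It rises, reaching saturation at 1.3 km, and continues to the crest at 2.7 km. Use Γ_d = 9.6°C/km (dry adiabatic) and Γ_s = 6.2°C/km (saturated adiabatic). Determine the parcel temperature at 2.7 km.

4.4°C

600 → 1300 m (dry, 9.6°C/km): ΔT = -9.6 × 0.7 = -6.72°C → T = 13.08°C
1300 → 2700 m (saturated, 6.2°C/km): ΔT = -6.2 × 1.4 = -8.68°C → T = 4.4°C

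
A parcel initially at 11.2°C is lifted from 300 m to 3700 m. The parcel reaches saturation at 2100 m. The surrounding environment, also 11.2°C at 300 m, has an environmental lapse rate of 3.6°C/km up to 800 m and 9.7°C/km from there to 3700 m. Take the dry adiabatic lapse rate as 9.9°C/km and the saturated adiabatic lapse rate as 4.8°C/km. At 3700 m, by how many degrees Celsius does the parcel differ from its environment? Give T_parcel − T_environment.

Parcel:
  Dry to 2100 m: -9.9 × 1.8 km = -17.82°C, so T = -6.62°C.
  Saturated to 3700 m: -4.8 × 1.6 km = -7.68°C, so T = -14.3°C.
Environment:
  Environment, lower layer to 800 m: -3.6 × 0.5 km = -1.8°C, so T = 9.4°C.
  Environment, upper layer to 3700 m: -9.7 × 2.9 km = -28.13°C, so T = -18.73°C.
T_parcel − T_env = -14.3 − (-18.73) = +4.43°C

+4.43°C (parcel warmer than environment)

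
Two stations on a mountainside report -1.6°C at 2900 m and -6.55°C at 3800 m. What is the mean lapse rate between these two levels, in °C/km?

5.5°C/km

Γ = −ΔT/Δz = (-1.6 − (-6.55)) / (3800 − 2900) m
  = 4.95°C / 0.9 km = 5.5°C/km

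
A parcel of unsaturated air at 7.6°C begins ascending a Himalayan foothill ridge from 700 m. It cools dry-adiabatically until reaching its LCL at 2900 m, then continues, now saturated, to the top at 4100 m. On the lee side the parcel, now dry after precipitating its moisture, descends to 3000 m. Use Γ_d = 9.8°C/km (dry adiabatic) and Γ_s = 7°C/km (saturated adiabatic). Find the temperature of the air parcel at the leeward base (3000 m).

-11.58°C

700–2900 m, dry: Δz = 2.2 km ⇒ ΔT = -21.56°C; T = -13.96°C
2900–4100 m, saturated: Δz = 1.2 km ⇒ ΔT = -8.4°C; T = -22.36°C
4100–3000 m, dry descent: Δz = 1.1 km ⇒ ΔT = +10.78°C; T = -11.58°C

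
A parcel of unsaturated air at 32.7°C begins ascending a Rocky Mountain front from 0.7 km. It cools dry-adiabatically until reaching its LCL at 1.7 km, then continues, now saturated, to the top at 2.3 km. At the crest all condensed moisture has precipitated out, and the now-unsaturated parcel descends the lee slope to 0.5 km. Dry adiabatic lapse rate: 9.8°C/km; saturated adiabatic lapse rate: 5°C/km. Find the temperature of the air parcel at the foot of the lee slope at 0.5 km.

700 → 1700 m (dry, 9.8°C/km): ΔT = -9.8 × 1 = -9.8°C → T = 22.9°C
1700 → 2300 m (saturated, 5°C/km): ΔT = -5 × 0.6 = -3°C → T = 19.9°C
2300 → 500 m (dry descent, 9.8°C/km): ΔT = +9.8 × 1.8 = +17.64°C → T = 37.54°C

37.54°C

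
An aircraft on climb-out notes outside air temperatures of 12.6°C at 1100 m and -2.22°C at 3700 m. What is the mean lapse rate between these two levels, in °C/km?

5.7°C/km

Γ = −ΔT/Δz = (12.6 − (-2.22)) / (3700 − 1100) m
  = 14.82°C / 2.6 km = 5.7°C/km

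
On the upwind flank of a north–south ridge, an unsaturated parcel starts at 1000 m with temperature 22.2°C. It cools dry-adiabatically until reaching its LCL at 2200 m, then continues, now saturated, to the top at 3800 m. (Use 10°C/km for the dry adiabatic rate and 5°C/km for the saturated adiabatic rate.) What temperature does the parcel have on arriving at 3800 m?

1000–2200 m, dry: Δz = 1.2 km ⇒ ΔT = -12°C; T = 10.2°C
2200–3800 m, saturated: Δz = 1.6 km ⇒ ΔT = -8°C; T = 2.2°C

2.2°C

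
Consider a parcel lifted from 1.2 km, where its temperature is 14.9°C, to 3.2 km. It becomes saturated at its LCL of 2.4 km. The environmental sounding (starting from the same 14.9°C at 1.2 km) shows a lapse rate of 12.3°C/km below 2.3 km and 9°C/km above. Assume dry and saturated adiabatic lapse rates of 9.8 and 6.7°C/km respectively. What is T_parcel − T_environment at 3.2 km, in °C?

+4.51°C (parcel warmer than environment)

Parcel:
  From 1200 m to 2400 m (dry): cools by 9.8 × 1.2 = 11.76°C, giving 3.14°C.
  From 2400 m to 3200 m (saturated): cools by 6.7 × 0.8 = 5.36°C, giving -2.22°C.
Environment:
  From 1200 m to 2300 m (environment, lower layer): cools by 12.3 × 1.1 = 13.53°C, giving 1.37°C.
  From 2300 m to 3200 m (environment, upper layer): cools by 9 × 0.9 = 8.1°C, giving -6.73°C.
T_parcel − T_env = -2.22 − (-6.73) = +4.51°C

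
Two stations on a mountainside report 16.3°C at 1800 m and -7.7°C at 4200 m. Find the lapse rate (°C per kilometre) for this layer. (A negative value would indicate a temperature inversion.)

Γ = −ΔT/Δz = (16.3 − (-7.7)) / (4200 − 1800) m
  = 24°C / 2.4 km = 10°C/km

10°C/km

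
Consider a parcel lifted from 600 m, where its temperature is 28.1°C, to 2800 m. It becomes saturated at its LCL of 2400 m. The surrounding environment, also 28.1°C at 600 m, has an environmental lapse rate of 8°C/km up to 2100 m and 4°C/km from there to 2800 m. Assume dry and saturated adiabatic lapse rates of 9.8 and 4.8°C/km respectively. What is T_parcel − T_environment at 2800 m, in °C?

Parcel:
  600 → 2400 m (dry, 9.8°C/km): ΔT = -9.8 × 1.8 = -17.64°C → T = 10.46°C
  2400 → 2800 m (saturated, 4.8°C/km): ΔT = -4.8 × 0.4 = -1.92°C → T = 8.54°C
Environment:
  600 → 2100 m (environment, lower layer, 8°C/km): ΔT = -8 × 1.5 = -12°C → T = 16.1°C
  2100 → 2800 m (environment, upper layer, 4°C/km): ΔT = -4 × 0.7 = -2.8°C → T = 13.3°C
T_parcel − T_env = 8.54 − 13.3 = -4.76°C

-4.76°C (parcel cooler than environment)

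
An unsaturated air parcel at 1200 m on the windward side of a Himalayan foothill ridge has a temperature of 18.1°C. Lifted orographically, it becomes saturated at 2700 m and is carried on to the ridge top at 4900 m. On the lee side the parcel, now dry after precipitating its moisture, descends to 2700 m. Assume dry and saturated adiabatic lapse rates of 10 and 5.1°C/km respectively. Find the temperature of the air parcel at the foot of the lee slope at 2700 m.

13.88°C

1200–2700 m, dry: Δz = 1.5 km ⇒ ΔT = -15°C; T = 3.1°C
2700–4900 m, saturated: Δz = 2.2 km ⇒ ΔT = -11.22°C; T = -8.12°C
4900–2700 m, dry descent: Δz = 2.2 km ⇒ ΔT = +22°C; T = 13.88°C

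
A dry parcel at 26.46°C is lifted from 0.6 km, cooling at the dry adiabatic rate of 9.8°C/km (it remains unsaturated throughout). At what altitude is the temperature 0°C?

3.3 km

Height above start = (26.46 − 0) / 9.8 = 2.7 km
Altitude = 600 m + 2700 m = 3300 m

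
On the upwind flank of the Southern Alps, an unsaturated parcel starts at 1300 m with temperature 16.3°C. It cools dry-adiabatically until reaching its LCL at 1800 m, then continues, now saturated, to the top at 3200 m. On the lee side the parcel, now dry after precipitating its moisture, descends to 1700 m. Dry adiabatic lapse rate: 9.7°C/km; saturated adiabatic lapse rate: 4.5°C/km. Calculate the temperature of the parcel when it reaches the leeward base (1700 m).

19.7°C

1300–1800 m, dry: Δz = 0.5 km ⇒ ΔT = -4.85°C; T = 11.45°C
1800–3200 m, saturated: Δz = 1.4 km ⇒ ΔT = -6.3°C; T = 5.15°C
3200–1700 m, dry descent: Δz = 1.5 km ⇒ ΔT = +14.55°C; T = 19.7°C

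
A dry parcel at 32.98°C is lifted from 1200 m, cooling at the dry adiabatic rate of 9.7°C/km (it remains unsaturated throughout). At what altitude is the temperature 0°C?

4600 m

Height above start = (32.98 − 0) / 9.7 = 3.4 km
Altitude = 1200 m + 3400 m = 4600 m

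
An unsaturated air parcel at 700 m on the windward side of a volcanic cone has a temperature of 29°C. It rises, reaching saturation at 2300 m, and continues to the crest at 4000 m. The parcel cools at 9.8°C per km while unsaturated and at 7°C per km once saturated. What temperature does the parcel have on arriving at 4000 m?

1.42°C

From 700 m to 2300 m (dry): cools by 9.8 × 1.6 = 15.68°C, giving 13.32°C.
From 2300 m to 4000 m (saturated): cools by 7 × 1.7 = 11.9°C, giving 1.42°C.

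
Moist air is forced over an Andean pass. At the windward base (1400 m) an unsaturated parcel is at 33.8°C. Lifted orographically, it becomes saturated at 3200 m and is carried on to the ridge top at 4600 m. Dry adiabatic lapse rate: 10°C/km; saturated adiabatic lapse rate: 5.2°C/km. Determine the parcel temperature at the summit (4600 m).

8.52°C

Dry to 3200 m: -10 × 1.8 km = -18°C, so T = 15.8°C.
Saturated to 4600 m: -5.2 × 1.4 km = -7.28°C, so T = 8.52°C.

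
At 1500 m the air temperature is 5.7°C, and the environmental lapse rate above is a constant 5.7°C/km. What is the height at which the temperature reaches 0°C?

2500 m

Height above start = (5.7 − 0) / 5.7 = 1 km
Altitude = 1500 m + 1000 m = 2500 m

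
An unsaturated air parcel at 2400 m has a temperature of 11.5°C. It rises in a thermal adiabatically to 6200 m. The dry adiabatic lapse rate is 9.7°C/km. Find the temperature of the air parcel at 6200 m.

From 2400 m to 6200 m (dry adiabatic): cools by 9.7 × 3.8 = 36.86°C, giving -25.36°C.

-25.36°C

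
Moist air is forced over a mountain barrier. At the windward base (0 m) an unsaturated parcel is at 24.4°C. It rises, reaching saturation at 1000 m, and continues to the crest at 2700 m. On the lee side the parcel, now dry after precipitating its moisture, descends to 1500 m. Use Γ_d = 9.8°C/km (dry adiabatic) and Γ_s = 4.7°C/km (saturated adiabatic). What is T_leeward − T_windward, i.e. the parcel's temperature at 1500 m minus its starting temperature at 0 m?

-6.03°C

0–1000 m, dry: Δz = 1 km ⇒ ΔT = -9.8°C; T = 14.6°C
1000–2700 m, saturated: Δz = 1.7 km ⇒ ΔT = -7.99°C; T = 6.61°C
2700–1500 m, dry descent: Δz = 1.2 km ⇒ ΔT = +11.76°C; T = 18.37°C
Net change vs windward start: 18.37 − 24.4 = -6.03°C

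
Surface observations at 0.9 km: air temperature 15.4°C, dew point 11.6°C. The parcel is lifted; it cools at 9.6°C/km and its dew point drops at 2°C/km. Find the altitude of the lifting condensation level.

T and T_d converge at 9.6 − 2 = 7.6°C per km
Height above start = (15.4 − 11.6) / 7.6 = 0.5 km
LCL altitude = 900 m + 500 m = 1400 m

1.4 km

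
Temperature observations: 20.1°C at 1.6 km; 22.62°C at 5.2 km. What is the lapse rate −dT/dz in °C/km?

-0.7°C/km

Γ = −ΔT/Δz = (20.1 − 22.62) / (5200 − 1600) m
  = -2.52°C / 3.6 km = -0.7°C/km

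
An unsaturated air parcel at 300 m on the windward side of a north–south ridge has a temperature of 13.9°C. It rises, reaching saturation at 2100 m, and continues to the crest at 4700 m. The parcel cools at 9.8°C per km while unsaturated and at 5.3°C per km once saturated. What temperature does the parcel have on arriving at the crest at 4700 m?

-17.52°C

Dry to 2100 m: -9.8 × 1.8 km = -17.64°C, so T = -3.74°C.
Saturated to 4700 m: -5.3 × 2.6 km = -13.78°C, so T = -17.52°C.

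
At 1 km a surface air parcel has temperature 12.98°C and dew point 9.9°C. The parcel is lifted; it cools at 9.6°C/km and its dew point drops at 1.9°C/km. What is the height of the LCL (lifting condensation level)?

T and T_d converge at 9.6 − 1.9 = 7.7°C per km
Height above start = (12.98 − 9.9) / 7.7 = 0.4 km
LCL altitude = 1000 m + 400 m = 1400 m

1.4 km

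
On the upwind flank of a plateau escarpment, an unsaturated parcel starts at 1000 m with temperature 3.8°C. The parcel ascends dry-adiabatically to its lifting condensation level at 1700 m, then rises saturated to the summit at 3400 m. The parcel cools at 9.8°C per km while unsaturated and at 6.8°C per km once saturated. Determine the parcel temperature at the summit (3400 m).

1000–1700 m, dry: Δz = 0.7 km ⇒ ΔT = -6.86°C; T = -3.06°C
1700–3400 m, saturated: Δz = 1.7 km ⇒ ΔT = -11.56°C; T = -14.62°C

-14.62°C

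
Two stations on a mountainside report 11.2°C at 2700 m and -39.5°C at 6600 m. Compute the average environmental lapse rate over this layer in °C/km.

13°C/km

Γ = −ΔT/Δz = (11.2 − (-39.5)) / (6600 − 2700) m
  = 50.7°C / 3.9 km = 13°C/km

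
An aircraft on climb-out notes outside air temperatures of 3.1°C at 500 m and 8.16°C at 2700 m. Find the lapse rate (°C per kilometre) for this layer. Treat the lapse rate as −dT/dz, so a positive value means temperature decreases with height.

Γ = −ΔT/Δz = (3.1 − 8.16) / (2700 − 500) m
  = -5.06°C / 2.2 km = -2.3°C/km

-2.3°C/km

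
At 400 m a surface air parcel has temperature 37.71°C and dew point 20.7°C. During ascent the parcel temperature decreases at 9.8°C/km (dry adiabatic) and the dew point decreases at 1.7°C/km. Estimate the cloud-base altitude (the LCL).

T and T_d converge at 9.8 − 1.7 = 8.1°C per km
Height above start = (37.71 − 20.7) / 8.1 = 2.1 km
LCL altitude = 400 m + 2100 m = 2500 m

2500 m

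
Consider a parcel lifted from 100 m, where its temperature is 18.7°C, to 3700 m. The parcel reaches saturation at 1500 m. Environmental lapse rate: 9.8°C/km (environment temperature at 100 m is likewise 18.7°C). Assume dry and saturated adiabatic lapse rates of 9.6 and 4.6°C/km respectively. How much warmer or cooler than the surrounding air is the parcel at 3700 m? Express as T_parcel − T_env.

+11.72°C (parcel warmer than environment)

Parcel:
  From 100 m to 1500 m (dry): cools by 9.6 × 1.4 = 13.44°C, giving 5.26°C.
  From 1500 m to 3700 m (saturated): cools by 4.6 × 2.2 = 10.12°C, giving -4.86°C.
Environment:
  From 100 m to 3700 m (environment): cools by 9.8 × 3.6 = 35.28°C, giving -16.58°C.
T_parcel − T_env = -4.86 − (-16.58) = +11.72°C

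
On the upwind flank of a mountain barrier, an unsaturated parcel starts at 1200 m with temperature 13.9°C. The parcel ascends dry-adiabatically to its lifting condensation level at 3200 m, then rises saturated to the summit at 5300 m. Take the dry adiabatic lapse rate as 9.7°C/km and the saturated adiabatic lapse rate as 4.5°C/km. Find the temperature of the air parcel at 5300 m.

Dry to 3200 m: -9.7 × 2 km = -19.4°C, so T = -5.5°C.
Saturated to 5300 m: -4.5 × 2.1 km = -9.45°C, so T = -14.95°C.

-14.95°C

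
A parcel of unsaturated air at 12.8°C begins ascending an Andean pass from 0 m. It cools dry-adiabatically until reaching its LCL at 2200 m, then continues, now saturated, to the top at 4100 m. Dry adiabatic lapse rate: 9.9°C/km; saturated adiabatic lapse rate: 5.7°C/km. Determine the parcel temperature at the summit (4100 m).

-19.81°C

0–2200 m, dry: Δz = 2.2 km ⇒ ΔT = -21.78°C; T = -8.98°C
2200–4100 m, saturated: Δz = 1.9 km ⇒ ΔT = -10.83°C; T = -19.81°C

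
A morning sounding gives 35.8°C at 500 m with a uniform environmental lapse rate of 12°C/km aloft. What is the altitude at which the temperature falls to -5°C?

Height above start = (35.8 − (-5)) / 12 = 3.4 km
Altitude = 500 m + 3400 m = 3900 m

3900 m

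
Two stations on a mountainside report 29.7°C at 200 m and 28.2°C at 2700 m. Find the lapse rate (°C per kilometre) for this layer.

Γ = −ΔT/Δz = (29.7 − 28.2) / (2700 − 200) m
  = 1.5°C / 2.5 km = 0.6°C/km

0.6°C/km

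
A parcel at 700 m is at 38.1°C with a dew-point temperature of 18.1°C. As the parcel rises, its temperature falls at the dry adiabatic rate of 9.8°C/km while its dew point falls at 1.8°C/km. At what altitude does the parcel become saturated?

T and T_d converge at 9.8 − 1.8 = 8°C per km
Height above start = (38.1 − 18.1) / 8 = 2.5 km
LCL altitude = 700 m + 2500 m = 3200 m

3200 m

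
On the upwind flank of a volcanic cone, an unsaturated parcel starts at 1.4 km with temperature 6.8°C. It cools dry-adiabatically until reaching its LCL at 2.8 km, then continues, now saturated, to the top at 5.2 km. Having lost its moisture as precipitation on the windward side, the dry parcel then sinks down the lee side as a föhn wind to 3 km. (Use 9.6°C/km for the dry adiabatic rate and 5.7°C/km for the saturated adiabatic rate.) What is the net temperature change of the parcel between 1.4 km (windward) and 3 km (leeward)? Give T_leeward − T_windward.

Dry to 2800 m: -9.6 × 1.4 km = -13.44°C, so T = -6.64°C.
Saturated to 5200 m: -5.7 × 2.4 km = -13.68°C, so T = -20.32°C.
Dry descent to 3000 m: +9.6 × 2.2 km = +21.12°C, so T = 0.8°C.
Net change vs windward start: 0.8 − 6.8 = -6°C

-6°C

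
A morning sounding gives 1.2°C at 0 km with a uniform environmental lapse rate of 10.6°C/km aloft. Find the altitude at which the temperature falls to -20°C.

2 km

Height above start = (1.2 − (-20)) / 10.6 = 2 km
Altitude = 0 m + 2000 m = 2000 m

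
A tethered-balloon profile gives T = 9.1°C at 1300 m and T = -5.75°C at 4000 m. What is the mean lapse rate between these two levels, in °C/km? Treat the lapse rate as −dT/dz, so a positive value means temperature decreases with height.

5.5°C/km

Γ = −ΔT/Δz = (9.1 − (-5.75)) / (4000 − 1300) m
  = 14.85°C / 2.7 km = 5.5°C/km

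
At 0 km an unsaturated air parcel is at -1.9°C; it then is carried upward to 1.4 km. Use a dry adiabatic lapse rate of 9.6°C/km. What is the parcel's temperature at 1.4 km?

-15.34°C

Dry adiabatic to 1400 m: -9.6 × 1.4 km = -13.44°C, so T = -15.34°C.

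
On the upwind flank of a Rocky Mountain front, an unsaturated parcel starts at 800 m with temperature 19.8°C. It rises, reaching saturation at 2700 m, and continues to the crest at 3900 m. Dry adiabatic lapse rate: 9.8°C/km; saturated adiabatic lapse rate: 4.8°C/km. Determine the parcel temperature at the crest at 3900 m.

-4.58°C

From 800 m to 2700 m (dry): cools by 9.8 × 1.9 = 18.62°C, giving 1.18°C.
From 2700 m to 3900 m (saturated): cools by 4.8 × 1.2 = 5.76°C, giving -4.58°C.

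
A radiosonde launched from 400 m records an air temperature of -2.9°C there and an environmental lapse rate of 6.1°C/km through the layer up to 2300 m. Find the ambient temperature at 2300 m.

-14.49°C

Environmental to 2300 m: -6.1 × 1.9 km = -11.59°C, so T = -14.49°C.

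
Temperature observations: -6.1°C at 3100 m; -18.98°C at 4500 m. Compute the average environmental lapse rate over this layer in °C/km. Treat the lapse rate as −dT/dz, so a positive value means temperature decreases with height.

Γ = −ΔT/Δz = (-6.1 − (-18.98)) / (4500 − 3100) m
  = 12.88°C / 1.4 km = 9.2°C/km

9.2°C/km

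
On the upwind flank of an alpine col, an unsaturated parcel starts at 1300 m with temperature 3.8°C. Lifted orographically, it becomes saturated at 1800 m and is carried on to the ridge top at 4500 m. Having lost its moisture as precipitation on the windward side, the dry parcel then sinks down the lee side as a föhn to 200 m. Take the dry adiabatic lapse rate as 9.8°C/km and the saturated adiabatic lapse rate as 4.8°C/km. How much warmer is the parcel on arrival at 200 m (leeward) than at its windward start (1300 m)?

+24.28°C

1300–1800 m, dry: Δz = 0.5 km ⇒ ΔT = -4.9°C; T = -1.1°C
1800–4500 m, saturated: Δz = 2.7 km ⇒ ΔT = -12.96°C; T = -14.06°C
4500–200 m, dry descent: Δz = 4.3 km ⇒ ΔT = +42.14°C; T = 28.08°C
Net change vs windward start: 28.08 − 3.8 = +24.28°C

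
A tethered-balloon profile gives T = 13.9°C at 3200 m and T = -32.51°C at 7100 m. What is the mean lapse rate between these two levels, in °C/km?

Γ = −ΔT/Δz = (13.9 − (-32.51)) / (7100 − 3200) m
  = 46.41°C / 3.9 km = 11.9°C/km

11.9°C/km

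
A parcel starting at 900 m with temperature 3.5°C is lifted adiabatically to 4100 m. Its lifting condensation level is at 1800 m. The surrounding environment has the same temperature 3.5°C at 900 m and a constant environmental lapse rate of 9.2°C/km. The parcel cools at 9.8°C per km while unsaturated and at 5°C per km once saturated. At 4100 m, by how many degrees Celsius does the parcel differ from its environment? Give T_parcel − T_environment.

Parcel:
  900–1800 m, dry: Δz = 0.9 km ⇒ ΔT = -8.82°C; T = -5.32°C
  1800–4100 m, saturated: Δz = 2.3 km ⇒ ΔT = -11.5°C; T = -16.82°C
Environment:
  900–4100 m, environment: Δz = 3.2 km ⇒ ΔT = -29.44°C; T = -25.94°C
T_parcel − T_env = -16.82 − (-25.94) = +9.12°C

+9.12°C (parcel warmer than environment)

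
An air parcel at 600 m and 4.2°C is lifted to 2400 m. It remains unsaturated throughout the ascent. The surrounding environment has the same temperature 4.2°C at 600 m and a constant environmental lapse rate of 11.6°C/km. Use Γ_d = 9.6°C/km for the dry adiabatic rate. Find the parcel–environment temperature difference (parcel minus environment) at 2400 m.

+3.6°C (parcel warmer than environment)

Parcel:
  From 600 m to 2400 m (dry): cools by 9.6 × 1.8 = 17.28°C, giving -13.08°C.
Environment:
  From 600 m to 2400 m (environment): cools by 11.6 × 1.8 = 20.88°C, giving -16.68°C.
T_parcel − T_env = -13.08 − (-16.68) = +3.6°C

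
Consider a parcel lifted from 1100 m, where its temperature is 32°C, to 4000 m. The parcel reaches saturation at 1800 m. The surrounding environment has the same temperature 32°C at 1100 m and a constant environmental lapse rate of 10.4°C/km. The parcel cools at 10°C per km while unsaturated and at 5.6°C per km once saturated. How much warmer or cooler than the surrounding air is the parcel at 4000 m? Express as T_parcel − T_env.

Parcel:
  Dry to 1800 m: -10 × 0.7 km = -7°C, so T = 25°C.
  Saturated to 4000 m: -5.6 × 2.2 km = -12.32°C, so T = 12.68°C.
Environment:
  Environment to 4000 m: -10.4 × 2.9 km = -30.16°C, so T = 1.84°C.
T_parcel − T_env = 12.68 − 1.84 = +10.84°C

+10.84°C (parcel warmer than environment)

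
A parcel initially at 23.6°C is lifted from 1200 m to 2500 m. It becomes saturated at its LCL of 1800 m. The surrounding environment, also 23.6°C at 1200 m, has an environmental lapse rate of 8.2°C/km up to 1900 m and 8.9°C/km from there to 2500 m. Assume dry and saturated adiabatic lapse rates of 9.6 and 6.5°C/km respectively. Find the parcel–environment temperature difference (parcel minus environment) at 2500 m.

Parcel:
  1200 → 1800 m (dry, 9.6°C/km): ΔT = -9.6 × 0.6 = -5.76°C → T = 17.84°C
  1800 → 2500 m (saturated, 6.5°C/km): ΔT = -6.5 × 0.7 = -4.55°C → T = 13.29°C
Environment:
  1200 → 1900 m (environment, lower layer, 8.2°C/km): ΔT = -8.2 × 0.7 = -5.74°C → T = 17.86°C
  1900 → 2500 m (environment, upper layer, 8.9°C/km): ΔT = -8.9 × 0.6 = -5.34°C → T = 12.52°C
T_parcel − T_env = 13.29 − 12.52 = +0.77°C

+0.77°C (parcel warmer than environment)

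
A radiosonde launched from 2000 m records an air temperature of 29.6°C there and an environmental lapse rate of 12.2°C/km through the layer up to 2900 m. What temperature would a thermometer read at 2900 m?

2000 → 2900 m (environmental, 12.2°C/km): ΔT = -12.2 × 0.9 = -10.98°C → T = 18.62°C

18.62°C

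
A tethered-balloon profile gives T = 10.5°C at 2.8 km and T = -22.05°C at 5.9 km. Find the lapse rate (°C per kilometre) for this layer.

10.5°C/km

Γ = −ΔT/Δz = (10.5 − (-22.05)) / (5900 − 2800) m
  = 32.55°C / 3.1 km = 10.5°C/km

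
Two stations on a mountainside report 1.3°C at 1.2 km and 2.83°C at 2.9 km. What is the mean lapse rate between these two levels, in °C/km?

-0.9°C/km

Γ = −ΔT/Δz = (1.3 − 2.83) / (2900 − 1200) m
  = -1.53°C / 1.7 km = -0.9°C/km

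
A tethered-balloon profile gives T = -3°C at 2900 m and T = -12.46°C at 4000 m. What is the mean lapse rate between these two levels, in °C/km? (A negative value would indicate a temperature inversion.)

Γ = −ΔT/Δz = (-3 − (-12.46)) / (4000 − 2900) m
  = 9.46°C / 1.1 km = 8.6°C/km

8.6°C/km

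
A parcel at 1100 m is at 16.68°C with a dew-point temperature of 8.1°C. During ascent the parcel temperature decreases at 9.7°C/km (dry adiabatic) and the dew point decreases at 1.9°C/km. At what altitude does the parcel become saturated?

2200 m

T and T_d converge at 9.7 − 1.9 = 7.8°C per km
Height above start = (16.68 − 8.1) / 7.8 = 1.1 km
LCL altitude = 1100 m + 1100 m = 2200 m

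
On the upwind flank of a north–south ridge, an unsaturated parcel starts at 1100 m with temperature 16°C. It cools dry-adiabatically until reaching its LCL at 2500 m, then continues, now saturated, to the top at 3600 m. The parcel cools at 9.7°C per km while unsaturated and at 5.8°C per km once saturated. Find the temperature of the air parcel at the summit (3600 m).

-3.96°C

From 1100 m to 2500 m (dry): cools by 9.7 × 1.4 = 13.58°C, giving 2.42°C.
From 2500 m to 3600 m (saturated): cools by 5.8 × 1.1 = 6.38°C, giving -3.96°C.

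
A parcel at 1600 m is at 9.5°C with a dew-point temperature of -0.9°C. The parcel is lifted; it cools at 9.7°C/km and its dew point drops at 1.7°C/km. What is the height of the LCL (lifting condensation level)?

2900 m

T and T_d converge at 9.7 − 1.7 = 8°C per km
Height above start = (9.5 − (-0.9)) / 8 = 1.3 km
LCL altitude = 1600 m + 1300 m = 2900 m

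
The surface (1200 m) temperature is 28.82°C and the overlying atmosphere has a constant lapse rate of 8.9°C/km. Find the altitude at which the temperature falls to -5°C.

Height above start = (28.82 − (-5)) / 8.9 = 3.8 km
Altitude = 1200 m + 3800 m = 5000 m

5000 m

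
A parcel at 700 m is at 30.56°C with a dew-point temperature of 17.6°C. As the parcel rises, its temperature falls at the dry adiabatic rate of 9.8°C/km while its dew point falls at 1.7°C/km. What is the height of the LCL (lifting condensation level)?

2300 m

T and T_d converge at 9.8 − 1.7 = 8.1°C per km
Height above start = (30.56 − 17.6) / 8.1 = 1.6 km
LCL altitude = 700 m + 1600 m = 2300 m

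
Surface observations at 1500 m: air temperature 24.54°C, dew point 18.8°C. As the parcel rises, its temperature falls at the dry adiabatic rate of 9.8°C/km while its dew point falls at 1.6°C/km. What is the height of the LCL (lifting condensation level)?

2200 m

T and T_d converge at 9.8 − 1.6 = 8.2°C per km
Height above start = (24.54 − 18.8) / 8.2 = 0.7 km
LCL altitude = 1500 m + 700 m = 2200 m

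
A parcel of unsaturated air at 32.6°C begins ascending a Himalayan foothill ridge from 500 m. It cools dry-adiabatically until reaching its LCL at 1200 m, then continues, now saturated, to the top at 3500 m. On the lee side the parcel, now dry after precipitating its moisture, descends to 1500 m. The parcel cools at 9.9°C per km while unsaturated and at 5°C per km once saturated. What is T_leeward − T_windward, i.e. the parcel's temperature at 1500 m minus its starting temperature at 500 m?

500 → 1200 m (dry, 9.9°C/km): ΔT = -9.9 × 0.7 = -6.93°C → T = 25.67°C
1200 → 3500 m (saturated, 5°C/km): ΔT = -5 × 2.3 = -11.5°C → T = 14.17°C
3500 → 1500 m (dry descent, 9.9°C/km): ΔT = +9.9 × 2 = +19.8°C → T = 33.97°C
Net change vs windward start: 33.97 − 32.6 = +1.37°C

+1.37°C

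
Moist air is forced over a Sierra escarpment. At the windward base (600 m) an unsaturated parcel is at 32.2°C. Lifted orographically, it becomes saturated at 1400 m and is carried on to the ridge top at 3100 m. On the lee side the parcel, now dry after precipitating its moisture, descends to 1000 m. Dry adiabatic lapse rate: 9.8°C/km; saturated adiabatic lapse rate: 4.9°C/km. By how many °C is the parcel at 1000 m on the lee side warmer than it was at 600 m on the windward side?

600 → 1400 m (dry, 9.8°C/km): ΔT = -9.8 × 0.8 = -7.84°C → T = 24.36°C
1400 → 3100 m (saturated, 4.9°C/km): ΔT = -4.9 × 1.7 = -8.33°C → T = 16.03°C
3100 → 1000 m (dry descent, 9.8°C/km): ΔT = +9.8 × 2.1 = +20.58°C → T = 36.61°C
Net change vs windward start: 36.61 − 32.2 = +4.41°C

+4.41°C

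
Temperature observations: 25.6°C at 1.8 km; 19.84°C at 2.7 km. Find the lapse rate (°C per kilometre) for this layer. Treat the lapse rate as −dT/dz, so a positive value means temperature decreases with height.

Γ = −ΔT/Δz = (25.6 − 19.84) / (2700 − 1800) m
  = 5.76°C / 0.9 km = 6.4°C/km

6.4°C/km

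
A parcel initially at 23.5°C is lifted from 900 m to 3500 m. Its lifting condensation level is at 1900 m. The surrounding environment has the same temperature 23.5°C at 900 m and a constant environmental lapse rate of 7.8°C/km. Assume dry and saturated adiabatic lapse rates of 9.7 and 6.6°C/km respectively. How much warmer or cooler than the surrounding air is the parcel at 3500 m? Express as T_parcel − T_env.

Parcel:
  900 → 1900 m (dry, 9.7°C/km): ΔT = -9.7 × 1 = -9.7°C → T = 13.8°C
  1900 → 3500 m (saturated, 6.6°C/km): ΔT = -6.6 × 1.6 = -10.56°C → T = 3.24°C
Environment:
  900 → 3500 m (environment, 7.8°C/km): ΔT = -7.8 × 2.6 = -20.28°C → T = 3.22°C
T_parcel − T_env = 3.24 − 3.22 = +0.02°C

+0.02°C (parcel warmer than environment)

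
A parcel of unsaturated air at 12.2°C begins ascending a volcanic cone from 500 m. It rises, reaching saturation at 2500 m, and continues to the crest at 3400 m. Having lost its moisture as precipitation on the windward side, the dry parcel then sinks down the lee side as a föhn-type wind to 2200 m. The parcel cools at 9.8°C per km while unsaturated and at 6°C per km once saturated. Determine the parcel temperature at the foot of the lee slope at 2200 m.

-1.04°C

From 500 m to 2500 m (dry): cools by 9.8 × 2 = 19.6°C, giving -7.4°C.
From 2500 m to 3400 m (saturated): cools by 6 × 0.9 = 5.4°C, giving -12.8°C.
From 3400 m to 2200 m (dry descent): warms by 9.8 × 1.2 = 11.76°C, giving -1.04°C.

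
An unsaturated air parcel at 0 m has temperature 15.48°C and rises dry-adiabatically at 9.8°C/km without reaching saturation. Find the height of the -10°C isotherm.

Height above start = (15.48 − (-10)) / 9.8 = 2.6 km
Altitude = 0 m + 2600 m = 2600 m

2600 m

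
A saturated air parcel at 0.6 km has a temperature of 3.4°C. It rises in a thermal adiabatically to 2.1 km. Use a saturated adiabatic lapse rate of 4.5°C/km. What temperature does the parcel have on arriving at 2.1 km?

-3.35°C

From 600 m to 2100 m (saturated adiabatic): cools by 4.5 × 1.5 = 6.75°C, giving -3.35°C.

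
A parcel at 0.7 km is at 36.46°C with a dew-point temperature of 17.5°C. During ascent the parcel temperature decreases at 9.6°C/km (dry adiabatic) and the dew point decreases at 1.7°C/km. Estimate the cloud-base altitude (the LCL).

T and T_d converge at 9.6 − 1.7 = 7.9°C per km
Height above start = (36.46 − 17.5) / 7.9 = 2.4 km
LCL altitude = 700 m + 2400 m = 3100 m

3.1 km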